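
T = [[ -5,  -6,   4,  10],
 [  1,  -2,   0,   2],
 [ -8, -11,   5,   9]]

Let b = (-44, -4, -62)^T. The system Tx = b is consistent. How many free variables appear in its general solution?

Row reduce the augmented matrix [T | b].
R2 ← R2 + (1/5)·R1: [0, -16/5, 4/5, 4, -64/5]
R3 ← R3 − (8/5)·R1: [0, -7/5, -7/5, -7, 42/5]
R3 ← R3 − (7/16)·R2: [0, 0, -7/4, -35/4, 14]
The echelon form has 3 nonzero rows, and every pivot lies in the first 4 columns, so rank(T) = rank([T|b]) = 3.
The system is consistent.
Free variables = (unknowns) − (rank) = 4 − 3 = 1.

1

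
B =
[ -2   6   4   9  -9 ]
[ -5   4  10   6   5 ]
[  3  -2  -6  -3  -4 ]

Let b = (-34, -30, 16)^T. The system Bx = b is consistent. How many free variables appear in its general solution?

3

Row reduce the augmented matrix [B | b].
R2 ← R2 − (5/2)·R1: [0, -11, 0, -33/2, 55/2, 55]
R3 ← R3 + (3/2)·R1: [0, 7, 0, 21/2, -35/2, -35]
R3 ← R3 + (7/11)·R2: [0, 0, 0, 0, 0, 0]
The echelon form has 2 nonzero rows, and every pivot lies in the first 5 columns, so rank(B) = rank([B|b]) = 2.
The system is consistent.
Free variables = (unknowns) − (rank) = 5 − 2 = 3.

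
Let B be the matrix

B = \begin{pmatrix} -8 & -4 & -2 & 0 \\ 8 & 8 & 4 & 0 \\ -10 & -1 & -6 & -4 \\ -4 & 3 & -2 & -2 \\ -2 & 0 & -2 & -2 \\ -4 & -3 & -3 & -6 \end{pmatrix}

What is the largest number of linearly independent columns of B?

Row reduce to echelon form.
R2 ← R2 + R1: [0, 4, 2, 0]
R3 ← R3 − (5/4)·R1: [0, 4, -7/2, -4]
R4 ← R4 − (1/2)·R1: [0, 5, -1, -2]
R5 ← R5 − (1/4)·R1: [0, 1, -3/2, -2]
R6 ← R6 − (1/2)·R1: [0, -1, -2, -6]
R3 ← R3 − R2: [0, 0, -11/2, -4]
R4 ← R4 − (5/4)·R2: [0, 0, -7/2, -2]
R5 ← R5 − (1/4)·R2: [0, 0, -2, -2]
R6 ← R6 + (1/4)·R2: [0, 0, -3/2, -6]
R4 ← R4 − (7/11)·R3: [0, 0, 0, 6/11]
R5 ← R5 − (4/11)·R3: [0, 0, 0, -6/11]
R6 ← R6 − (3/11)·R3: [0, 0, 0, -54/11]
R5 ← R5 + R4: [0, 0, 0, 0]
R6 ← R6 + (9)·R4: [0, 0, 0, 0]
Echelon form has 4 nonzero rows, so rank(B) = 4.
The rank gives the maximum number of linearly independent columns: 4.

4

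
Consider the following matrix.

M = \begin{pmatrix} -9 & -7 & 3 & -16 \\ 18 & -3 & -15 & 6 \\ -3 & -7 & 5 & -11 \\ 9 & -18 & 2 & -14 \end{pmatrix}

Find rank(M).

Row reduce to echelon form.
R2 ← R2 + (2)·R1: [0, -17, -9, -26]
R3 ← R3 − (1/3)·R1: [0, -14/3, 4, -17/3]
R4 ← R4 + R1: [0, -25, 5, -30]
R3 ← R3 − (14/51)·R2: [0, 0, 110/17, 25/17]
R4 ← R4 − (25/17)·R2: [0, 0, 310/17, 140/17]
R4 ← R4 − (31/11)·R3: [0, 0, 0, 45/11]
Echelon form has 4 nonzero rows, so rank(M) = 4.

4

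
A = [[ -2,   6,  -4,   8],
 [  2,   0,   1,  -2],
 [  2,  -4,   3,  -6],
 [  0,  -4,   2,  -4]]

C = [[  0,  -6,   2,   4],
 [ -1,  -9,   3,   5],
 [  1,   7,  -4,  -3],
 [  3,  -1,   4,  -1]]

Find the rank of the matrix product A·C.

2

First compute AC:
[[ 14, -78,  62,  26],
 [ -5,  -3,  -8,   7],
 [-11,  51, -44, -15],
 [ -6,  54, -36, -22]]
Now row reduce the product.
R2 ← R2 + (5/14)·R1: [0, -216/7, 99/7, 114/7]
R3 ← R3 + (11/14)·R1: [0, -72/7, 33/7, 38/7]
R4 ← R4 + (3/7)·R1: [0, 144/7, -66/7, -76/7]
R3 ← R3 − (1/3)·R2: [0, 0, 0, 0]
R4 ← R4 + (2/3)·R2: [0, 0, 0, 0]
2 nonzero rows, so rank(AC) = 2.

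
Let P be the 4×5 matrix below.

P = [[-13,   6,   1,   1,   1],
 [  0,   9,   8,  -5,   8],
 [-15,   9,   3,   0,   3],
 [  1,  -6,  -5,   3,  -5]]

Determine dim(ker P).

Row reduce to echelon form.
R3 ← R3 − (15/13)·R1: [0, 27/13, 24/13, -15/13, 24/13]
R4 ← R4 + (1/13)·R1: [0, -72/13, -64/13, 40/13, -64/13]
R3 ← R3 − (3/13)·R2: [0, 0, 0, 0, 0]
R4 ← R4 + (8/13)·R2: [0, 0, 0, 0, 0]
2 nonzero rows, so rank(P) = 2.
P has 5 columns; by rank–nullity, nullity = 5 − 2 = 3.

3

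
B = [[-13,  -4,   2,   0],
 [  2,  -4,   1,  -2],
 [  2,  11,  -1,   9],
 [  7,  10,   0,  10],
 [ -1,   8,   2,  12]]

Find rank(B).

Row reduce to echelon form.
R2 ← R2 + (2/13)·R1: [0, -60/13, 17/13, -2]
R3 ← R3 + (2/13)·R1: [0, 135/13, -9/13, 9]
R4 ← R4 + (7/13)·R1: [0, 102/13, 14/13, 10]
R5 ← R5 − (1/13)·R1: [0, 108/13, 24/13, 12]
R3 ← R3 + (9/4)·R2: [0, 0, 9/4, 9/2]
R4 ← R4 + (17/10)·R2: [0, 0, 33/10, 33/5]
R5 ← R5 + (9/5)·R2: [0, 0, 21/5, 42/5]
R4 ← R4 − (22/15)·R3: [0, 0, 0, 0]
R5 ← R5 − (28/15)·R3: [0, 0, 0, 0]
Echelon form has 3 nonzero rows, so rank(B) = 3.

3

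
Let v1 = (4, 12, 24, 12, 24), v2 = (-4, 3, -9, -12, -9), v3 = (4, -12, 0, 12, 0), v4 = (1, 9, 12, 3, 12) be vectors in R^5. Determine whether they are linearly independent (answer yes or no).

Form the matrix with these vectors as rows and row reduce.
R2 ← R2 + R1: [0, 15, 15, 0, 15]
R3 ← R3 − R1: [0, -24, -24, 0, -24]
R4 ← R4 − (1/4)·R1: [0, 6, 6, 0, 6]
R3 ← R3 + (8/5)·R2: [0, 0, 0, 0, 0]
R4 ← R4 − (2/5)·R2: [0, 0, 0, 0, 0]
2 nonzero rows, so the 4 vectors span a space of dimension 2.
Since 2 < 4, the vectors are linearly dependent.

no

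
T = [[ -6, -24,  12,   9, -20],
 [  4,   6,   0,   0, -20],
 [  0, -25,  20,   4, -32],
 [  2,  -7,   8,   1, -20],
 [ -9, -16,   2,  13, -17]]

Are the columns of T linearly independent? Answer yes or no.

no

Row reduce T to echelon form.
R2 ← R2 + (2/3)·R1: [0, -10, 8, 6, -100/3]
R4 ← R4 + (1/3)·R1: [0, -15, 12, 4, -80/3]
R5 ← R5 − (3/2)·R1: [0, 20, -16, -1/2, 13]
R3 ← R3 − (5/2)·R2: [0, 0, 0, -11, 154/3]
R4 ← R4 − (3/2)·R2: [0, 0, 0, -5, 70/3]
R5 ← R5 + (2)·R2: [0, 0, 0, 23/2, -161/3]
R4 ← R4 − (5/11)·R3: [0, 0, 0, 0, 0]
R5 ← R5 + (23/22)·R3: [0, 0, 0, 0, 0]
3 pivots among 5 columns.
Only 3 < 5 pivot columns, so the columns are linearly dependent.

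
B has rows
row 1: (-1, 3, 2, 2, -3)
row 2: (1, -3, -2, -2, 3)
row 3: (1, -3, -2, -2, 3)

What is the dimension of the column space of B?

Row reduce to echelon form.
R2 ← R2 + R1: [0, 0, 0, 0, 0]
R3 ← R3 + R1: [0, 0, 0, 0, 0]
Echelon form has 1 nonzero row, so rank(B) = 1.
The column space has dimension equal to the rank: 1.

1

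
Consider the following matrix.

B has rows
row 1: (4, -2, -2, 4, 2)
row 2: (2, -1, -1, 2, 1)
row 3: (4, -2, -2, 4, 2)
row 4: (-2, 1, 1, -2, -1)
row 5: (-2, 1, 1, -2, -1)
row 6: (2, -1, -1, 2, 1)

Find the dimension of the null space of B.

Row reduce to echelon form.
R2 ← R2 − (1/2)·R1: [0, 0, 0, 0, 0]
R3 ← R3 − R1: [0, 0, 0, 0, 0]
R4 ← R4 + (1/2)·R1: [0, 0, 0, 0, 0]
R5 ← R5 + (1/2)·R1: [0, 0, 0, 0, 0]
R6 ← R6 − (1/2)·R1: [0, 0, 0, 0, 0]
1 nonzero row, so rank(B) = 1.
B has 5 columns; by rank–nullity, nullity = 5 − 1 = 4.

4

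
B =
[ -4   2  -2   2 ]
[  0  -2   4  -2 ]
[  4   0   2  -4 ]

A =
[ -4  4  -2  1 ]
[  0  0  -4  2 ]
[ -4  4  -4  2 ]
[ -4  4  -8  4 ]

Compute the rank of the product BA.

First compute BA:
[[ 16, -16,  -8,   4],
 [ -8,   8,   8,  -4],
 [ -8,   8,  16,  -8]]
Now row reduce the product.
R2 ← R2 + (1/2)·R1: [0, 0, 4, -2]
R3 ← R3 + (1/2)·R1: [0, 0, 12, -6]
R3 ← R3 − (3)·R2: [0, 0, 0, 0]
2 nonzero rows, so rank(BA) = 2.

2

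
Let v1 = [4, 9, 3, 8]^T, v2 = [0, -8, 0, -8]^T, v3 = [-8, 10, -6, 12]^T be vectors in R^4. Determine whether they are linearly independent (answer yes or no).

no

Form the matrix with these vectors as rows and row reduce.
R3 ← R3 + (2)·R1: [0, 28, 0, 28]
R3 ← R3 + (7/2)·R2: [0, 0, 0, 0]
2 nonzero rows, so the 3 vectors span a space of dimension 2.
Since 2 < 3, the vectors are linearly dependent.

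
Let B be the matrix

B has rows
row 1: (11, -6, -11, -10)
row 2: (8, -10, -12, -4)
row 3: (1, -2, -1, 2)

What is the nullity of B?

Row reduce to echelon form.
R2 ← R2 − (8/11)·R1: [0, -62/11, -4, 36/11]
R3 ← R3 − (1/11)·R1: [0, -16/11, 0, 32/11]
R3 ← R3 − (8/31)·R2: [0, 0, 32/31, 64/31]
3 nonzero rows, so rank(B) = 3.
B has 4 columns; by rank–nullity, nullity = 4 − 3 = 1.

1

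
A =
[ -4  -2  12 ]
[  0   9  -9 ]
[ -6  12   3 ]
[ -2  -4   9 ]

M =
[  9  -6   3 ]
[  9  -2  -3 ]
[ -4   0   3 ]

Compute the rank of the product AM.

First compute AM:
[[-102,  28,  30],
 [117, -18, -54],
 [ 42,  12, -45],
 [-90,  20,  33]]
Now row reduce the product.
R2 ← R2 + (39/34)·R1: [0, 240/17, -333/17]
R3 ← R3 + (7/17)·R1: [0, 400/17, -555/17]
R4 ← R4 − (15/17)·R1: [0, -80/17, 111/17]
R3 ← R3 − (5/3)·R2: [0, 0, 0]
R4 ← R4 + (1/3)·R2: [0, 0, 0]
2 nonzero rows, so rank(AM) = 2.

2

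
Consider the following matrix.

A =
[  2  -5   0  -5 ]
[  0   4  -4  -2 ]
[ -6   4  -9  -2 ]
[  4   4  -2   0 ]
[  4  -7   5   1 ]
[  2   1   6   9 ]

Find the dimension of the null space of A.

Row reduce to echelon form.
R3 ← R3 + (3)·R1: [0, -11, -9, -17]
R4 ← R4 − (2)·R1: [0, 14, -2, 10]
R5 ← R5 − (2)·R1: [0, 3, 5, 11]
R6 ← R6 − R1: [0, 6, 6, 14]
R3 ← R3 + (11/4)·R2: [0, 0, -20, -45/2]
R4 ← R4 − (7/2)·R2: [0, 0, 12, 17]
R5 ← R5 − (3/4)·R2: [0, 0, 8, 25/2]
R6 ← R6 − (3/2)·R2: [0, 0, 12, 17]
R4 ← R4 + (3/5)·R3: [0, 0, 0, 7/2]
R5 ← R5 + (2/5)·R3: [0, 0, 0, 7/2]
R6 ← R6 + (3/5)·R3: [0, 0, 0, 7/2]
R5 ← R5 − R4: [0, 0, 0, 0]
R6 ← R6 − R4: [0, 0, 0, 0]
4 nonzero rows, so rank(A) = 4.
A has 4 columns; by rank–nullity, nullity = 4 − 4 = 0.

0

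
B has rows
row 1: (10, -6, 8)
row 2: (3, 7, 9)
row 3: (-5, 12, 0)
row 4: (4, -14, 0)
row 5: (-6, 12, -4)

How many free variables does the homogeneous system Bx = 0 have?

Row reduce to echelon form.
R2 ← R2 − (3/10)·R1: [0, 44/5, 33/5]
R3 ← R3 + (1/2)·R1: [0, 9, 4]
R4 ← R4 − (2/5)·R1: [0, -58/5, -16/5]
R5 ← R5 + (3/5)·R1: [0, 42/5, 4/5]
R3 ← R3 − (45/44)·R2: [0, 0, -11/4]
R4 ← R4 + (29/22)·R2: [0, 0, 11/2]
R5 ← R5 − (21/22)·R2: [0, 0, -11/2]
R4 ← R4 + (2)·R3: [0, 0, 0]
R5 ← R5 − (2)·R3: [0, 0, 0]
3 nonzero rows, so rank(B) = 3.
B has 3 columns; by rank–nullity, nullity = 3 − 3 = 0.

0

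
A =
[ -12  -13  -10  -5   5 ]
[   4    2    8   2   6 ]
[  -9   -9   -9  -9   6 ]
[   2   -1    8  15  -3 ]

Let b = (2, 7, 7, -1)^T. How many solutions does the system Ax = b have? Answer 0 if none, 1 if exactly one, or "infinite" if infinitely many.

0

Row reduce the augmented matrix [A | b].
R2 ← R2 + (1/3)·R1: [0, -7/3, 14/3, 1/3, 23/3, 23/3]
R3 ← R3 − (3/4)·R1: [0, 3/4, -3/2, -21/4, 9/4, 11/2]
R4 ← R4 + (1/6)·R1: [0, -19/6, 19/3, 85/6, -13/6, -2/3]
R3 ← R3 + (9/28)·R2: [0, 0, 0, -36/7, 33/7, 223/28]
R4 ← R4 − (19/14)·R2: [0, 0, 0, 96/7, -88/7, -155/14]
R4 ← R4 + (8/3)·R3: [0, 0, 0, 0, 0, 61/6]
The echelon form has 4 nonzero rows; the last pivot sits in the augmented column, so rank(A) = 3 but rank([A|b]) = 4.
Since the ranks differ, the system is inconsistent.
It has no solutions.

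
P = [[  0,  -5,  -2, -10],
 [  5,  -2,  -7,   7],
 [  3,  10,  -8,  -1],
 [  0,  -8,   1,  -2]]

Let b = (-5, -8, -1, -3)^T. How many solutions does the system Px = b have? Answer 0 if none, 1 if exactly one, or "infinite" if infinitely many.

Row reduce the augmented matrix [P | b].
Swap R1 ↔ R2
R3 ← R3 − (3/5)·R1: [0, 56/5, -19/5, -26/5, 19/5]
R3 ← R3 + (56/25)·R2: [0, 0, -207/25, -138/5, -37/5]
R4 ← R4 − (8/5)·R2: [0, 0, 21/5, 14, 5]
R4 ← R4 + (35/69)·R3: [0, 0, 0, 0, 86/69]
The echelon form has 4 nonzero rows; the last pivot sits in the augmented column, so rank(P) = 3 but rank([P|b]) = 4.
Since the ranks differ, the system is inconsistent.
It has no solutions.

0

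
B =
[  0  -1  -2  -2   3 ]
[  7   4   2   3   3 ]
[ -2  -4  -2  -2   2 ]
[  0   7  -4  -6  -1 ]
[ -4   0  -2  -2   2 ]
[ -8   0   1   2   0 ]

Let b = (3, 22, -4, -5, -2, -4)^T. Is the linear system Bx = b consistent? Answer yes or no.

yes

Row reduce the augmented matrix [B | b].
Swap R1 ↔ R2
R3 ← R3 + (2/7)·R1: [0, -20/7, -10/7, -8/7, 20/7, 16/7]
R5 ← R5 + (4/7)·R1: [0, 16/7, -6/7, -2/7, 26/7, 74/7]
R6 ← R6 + (8/7)·R1: [0, 32/7, 23/7, 38/7, 24/7, 148/7]
R3 ← R3 − (20/7)·R2: [0, 0, 30/7, 32/7, -40/7, -44/7]
R4 ← R4 + (7)·R2: [0, 0, -18, -20, 20, 16]
R5 ← R5 + (16/7)·R2: [0, 0, -38/7, -34/7, 74/7, 122/7]
R6 ← R6 + (32/7)·R2: [0, 0, -41/7, -26/7, 120/7, 244/7]
R4 ← R4 + (21/5)·R3: [0, 0, 0, -4/5, -4, -52/5]
R5 ← R5 + (19/15)·R3: [0, 0, 0, 14/15, 10/3, 142/15]
R6 ← R6 + (41/30)·R3: [0, 0, 0, 38/15, 28/3, 394/15]
R5 ← R5 + (7/6)·R4: [0, 0, 0, 0, -4/3, -8/3]
R6 ← R6 + (19/6)·R4: [0, 0, 0, 0, -10/3, -20/3]
R6 ← R6 − (5/2)·R5: [0, 0, 0, 0, 0, 0]
The echelon form has 5 nonzero rows, and every pivot lies in the first 5 columns, so rank(B) = rank([B|b]) = 5.
The system is consistent.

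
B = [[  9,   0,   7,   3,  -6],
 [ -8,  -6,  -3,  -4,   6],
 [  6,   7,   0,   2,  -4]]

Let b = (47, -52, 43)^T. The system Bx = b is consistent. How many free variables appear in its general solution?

2

Row reduce the augmented matrix [B | b].
R2 ← R2 + (8/9)·R1: [0, -6, 29/9, -4/3, 2/3, -92/9]
R3 ← R3 − (2/3)·R1: [0, 7, -14/3, 0, 0, 35/3]
R3 ← R3 + (7/6)·R2: [0, 0, -49/54, -14/9, 7/9, -7/27]
The echelon form has 3 nonzero rows, and every pivot lies in the first 5 columns, so rank(B) = rank([B|b]) = 3.
The system is consistent.
Free variables = (unknowns) − (rank) = 5 − 3 = 2.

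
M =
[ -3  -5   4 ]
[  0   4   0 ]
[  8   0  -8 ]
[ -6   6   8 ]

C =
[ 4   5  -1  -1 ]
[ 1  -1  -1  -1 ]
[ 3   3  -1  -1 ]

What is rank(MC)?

First compute MC:
[[ -5,   2,   4,   4],
 [  4,  -4,  -4,  -4],
 [  8,  16,   0,   0],
 [  6, -12,  -8,  -8]]
Now row reduce the product.
R2 ← R2 + (4/5)·R1: [0, -12/5, -4/5, -4/5]
R3 ← R3 + (8/5)·R1: [0, 96/5, 32/5, 32/5]
R4 ← R4 + (6/5)·R1: [0, -48/5, -16/5, -16/5]
R3 ← R3 + (8)·R2: [0, 0, 0, 0]
R4 ← R4 − (4)·R2: [0, 0, 0, 0]
2 nonzero rows, so rank(MC) = 2.

2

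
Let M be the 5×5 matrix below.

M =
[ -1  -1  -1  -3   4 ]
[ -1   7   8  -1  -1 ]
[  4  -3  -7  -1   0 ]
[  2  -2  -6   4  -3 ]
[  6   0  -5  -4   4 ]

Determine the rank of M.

Row reduce to echelon form.
R2 ← R2 − R1: [0, 8, 9, 2, -5]
R3 ← R3 + (4)·R1: [0, -7, -11, -13, 16]
R4 ← R4 + (2)·R1: [0, -4, -8, -2, 5]
R5 ← R5 + (6)·R1: [0, -6, -11, -22, 28]
R3 ← R3 + (7/8)·R2: [0, 0, -25/8, -45/4, 93/8]
R4 ← R4 + (1/2)·R2: [0, 0, -7/2, -1, 5/2]
R5 ← R5 + (3/4)·R2: [0, 0, -17/4, -41/2, 97/4]
R4 ← R4 − (28/25)·R3: [0, 0, 0, 58/5, -263/25]
R5 ← R5 − (34/25)·R3: [0, 0, 0, -26/5, 211/25]
R5 ← R5 + (13/29)·R4: [0, 0, 0, 0, 108/29]
Echelon form has 5 nonzero rows, so rank(M) = 5.

5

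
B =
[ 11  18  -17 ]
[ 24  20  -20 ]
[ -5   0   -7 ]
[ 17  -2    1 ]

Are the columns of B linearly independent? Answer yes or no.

Row reduce B to echelon form.
R2 ← R2 − (24/11)·R1: [0, -212/11, 188/11]
R3 ← R3 + (5/11)·R1: [0, 90/11, -162/11]
R4 ← R4 − (17/11)·R1: [0, -328/11, 300/11]
R3 ← R3 + (45/106)·R2: [0, 0, -396/53]
R4 ← R4 − (82/53)·R2: [0, 0, 44/53]
R4 ← R4 + (1/9)·R3: [0, 0, 0]
3 pivots among 3 columns.
Every column is a pivot column, so the columns are linearly independent.

yes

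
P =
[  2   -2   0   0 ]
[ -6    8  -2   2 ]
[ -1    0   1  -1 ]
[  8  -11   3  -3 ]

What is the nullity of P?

Row reduce to echelon form.
R2 ← R2 + (3)·R1: [0, 2, -2, 2]
R3 ← R3 + (1/2)·R1: [0, -1, 1, -1]
R4 ← R4 − (4)·R1: [0, -3, 3, -3]
R3 ← R3 + (1/2)·R2: [0, 0, 0, 0]
R4 ← R4 + (3/2)·R2: [0, 0, 0, 0]
2 nonzero rows, so rank(P) = 2.
P has 4 columns; by rank–nullity, nullity = 4 − 2 = 2.

2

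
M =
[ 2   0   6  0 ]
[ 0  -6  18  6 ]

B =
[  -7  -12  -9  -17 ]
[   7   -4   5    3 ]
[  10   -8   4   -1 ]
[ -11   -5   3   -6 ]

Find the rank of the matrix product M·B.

First compute MB:
[[ 46, -72,   6, -40],
 [ 72, -150,  60, -72]]
Now row reduce the product.
R2 ← R2 − (36/23)·R1: [0, -858/23, 1164/23, -216/23]
2 nonzero rows, so rank(MB) = 2.

2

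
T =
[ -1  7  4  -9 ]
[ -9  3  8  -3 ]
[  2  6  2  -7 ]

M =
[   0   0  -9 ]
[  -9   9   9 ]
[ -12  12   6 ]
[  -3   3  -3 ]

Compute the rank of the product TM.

First compute TM:
[[-84,  84, 123],
 [-114, 114, 165],
 [-57,  57,  69]]
Now row reduce the product.
R2 ← R2 − (19/14)·R1: [0, 0, -27/14]
R3 ← R3 − (19/28)·R1: [0, 0, -405/28]
R3 ← R3 − (15/2)·R2: [0, 0, 0]
2 nonzero rows, so rank(TM) = 2.

2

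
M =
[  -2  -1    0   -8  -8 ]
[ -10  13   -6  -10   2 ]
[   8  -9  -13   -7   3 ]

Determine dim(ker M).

Row reduce to echelon form.
R2 ← R2 − (5)·R1: [0, 18, -6, 30, 42]
R3 ← R3 + (4)·R1: [0, -13, -13, -39, -29]
R3 ← R3 + (13/18)·R2: [0, 0, -52/3, -52/3, 4/3]
3 nonzero rows, so rank(M) = 3.
M has 5 columns; by rank–nullity, nullity = 5 − 3 = 2.

2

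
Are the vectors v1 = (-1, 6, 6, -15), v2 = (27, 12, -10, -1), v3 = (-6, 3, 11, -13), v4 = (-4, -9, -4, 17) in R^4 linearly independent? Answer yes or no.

no

Form the matrix with these vectors as rows and row reduce.
R2 ← R2 + (27)·R1: [0, 174, 152, -406]
R3 ← R3 − (6)·R1: [0, -33, -25, 77]
R4 ← R4 − (4)·R1: [0, -33, -28, 77]
R3 ← R3 + (11/58)·R2: [0, 0, 111/29, 0]
R4 ← R4 + (11/58)·R2: [0, 0, 24/29, 0]
R4 ← R4 − (8/37)·R3: [0, 0, 0, 0]
3 nonzero rows, so the 4 vectors span a space of dimension 3.
Since 3 < 4, the vectors are linearly dependent.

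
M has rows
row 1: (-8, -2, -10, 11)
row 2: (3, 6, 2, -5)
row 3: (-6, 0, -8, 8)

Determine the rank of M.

2

Row reduce to echelon form.
R2 ← R2 + (3/8)·R1: [0, 21/4, -7/4, -7/8]
R3 ← R3 − (3/4)·R1: [0, 3/2, -1/2, -1/4]
R3 ← R3 − (2/7)·R2: [0, 0, 0, 0]
Echelon form has 2 nonzero rows, so rank(M) = 2.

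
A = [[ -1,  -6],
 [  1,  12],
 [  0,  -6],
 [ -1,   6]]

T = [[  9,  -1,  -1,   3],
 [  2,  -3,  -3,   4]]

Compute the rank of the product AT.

2

First compute AT:
[[-21,  19,  19, -27],
 [ 33, -37, -37,  51],
 [-12,  18,  18, -24],
 [  3, -17, -17,  21]]
Now row reduce the product.
R2 ← R2 + (11/7)·R1: [0, -50/7, -50/7, 60/7]
R3 ← R3 − (4/7)·R1: [0, 50/7, 50/7, -60/7]
R4 ← R4 + (1/7)·R1: [0, -100/7, -100/7, 120/7]
R3 ← R3 + R2: [0, 0, 0, 0]
R4 ← R4 − (2)·R2: [0, 0, 0, 0]
2 nonzero rows, so rank(AT) = 2.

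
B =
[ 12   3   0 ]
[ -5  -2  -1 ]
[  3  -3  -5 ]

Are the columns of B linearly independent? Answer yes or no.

no

Row reduce B to echelon form.
R2 ← R2 + (5/12)·R1: [0, -3/4, -1]
R3 ← R3 − (1/4)·R1: [0, -15/4, -5]
R3 ← R3 − (5)·R2: [0, 0, 0]
2 pivots among 3 columns.
Only 2 < 3 pivot columns, so the columns are linearly dependent.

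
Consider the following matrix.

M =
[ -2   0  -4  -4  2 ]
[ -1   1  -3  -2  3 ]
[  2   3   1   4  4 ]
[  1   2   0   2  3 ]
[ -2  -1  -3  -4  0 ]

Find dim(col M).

2

Row reduce to echelon form.
R2 ← R2 − (1/2)·R1: [0, 1, -1, 0, 2]
R3 ← R3 + R1: [0, 3, -3, 0, 6]
R4 ← R4 + (1/2)·R1: [0, 2, -2, 0, 4]
R5 ← R5 − R1: [0, -1, 1, 0, -2]
R3 ← R3 − (3)·R2: [0, 0, 0, 0, 0]
R4 ← R4 − (2)·R2: [0, 0, 0, 0, 0]
R5 ← R5 + R2: [0, 0, 0, 0, 0]
Echelon form has 2 nonzero rows, so rank(M) = 2.
The column space has dimension equal to the rank: 2.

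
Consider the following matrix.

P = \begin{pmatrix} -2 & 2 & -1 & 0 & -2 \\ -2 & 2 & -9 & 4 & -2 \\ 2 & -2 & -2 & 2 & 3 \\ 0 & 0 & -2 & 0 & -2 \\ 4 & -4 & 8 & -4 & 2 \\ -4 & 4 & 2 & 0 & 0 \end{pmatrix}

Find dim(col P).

3

Row reduce to echelon form.
R2 ← R2 − R1: [0, 0, -8, 4, 0]
R3 ← R3 + R1: [0, 0, -3, 2, 1]
R5 ← R5 + (2)·R1: [0, 0, 6, -4, -2]
R6 ← R6 − (2)·R1: [0, 0, 4, 0, 4]
R3 ← R3 − (3/8)·R2: [0, 0, 0, 1/2, 1]
R4 ← R4 − (1/4)·R2: [0, 0, 0, -1, -2]
R5 ← R5 + (3/4)·R2: [0, 0, 0, -1, -2]
R6 ← R6 + (1/2)·R2: [0, 0, 0, 2, 4]
R4 ← R4 + (2)·R3: [0, 0, 0, 0, 0]
R5 ← R5 + (2)·R3: [0, 0, 0, 0, 0]
R6 ← R6 − (4)·R3: [0, 0, 0, 0, 0]
Echelon form has 3 nonzero rows, so rank(P) = 3.
The column space has dimension equal to the rank: 3.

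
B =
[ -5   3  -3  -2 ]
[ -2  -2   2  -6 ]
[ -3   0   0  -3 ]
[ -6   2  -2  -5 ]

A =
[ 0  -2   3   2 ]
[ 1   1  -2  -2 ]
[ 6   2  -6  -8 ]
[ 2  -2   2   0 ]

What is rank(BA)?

First compute BA:
[[-19,  11,  -7,   8],
 [ -2,  18, -26, -16],
 [ -6,  12, -15,  -6],
 [-20,  20, -20,   0]]
Now row reduce the product.
R2 ← R2 − (2/19)·R1: [0, 320/19, -480/19, -320/19]
R3 ← R3 − (6/19)·R1: [0, 162/19, -243/19, -162/19]
R4 ← R4 − (20/19)·R1: [0, 160/19, -240/19, -160/19]
R3 ← R3 − (81/160)·R2: [0, 0, 0, 0]
R4 ← R4 − (1/2)·R2: [0, 0, 0, 0]
2 nonzero rows, so rank(BA) = 2.

2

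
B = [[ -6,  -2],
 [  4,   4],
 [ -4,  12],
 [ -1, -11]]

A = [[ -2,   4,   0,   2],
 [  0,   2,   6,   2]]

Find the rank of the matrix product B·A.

2

First compute BA:
[[ 12, -28, -12, -16],
 [ -8,  24,  24,  16],
 [  8,   8,  72,  16],
 [  2, -26, -66, -24]]
Now row reduce the product.
R2 ← R2 + (2/3)·R1: [0, 16/3, 16, 16/3]
R3 ← R3 − (2/3)·R1: [0, 80/3, 80, 80/3]
R4 ← R4 − (1/6)·R1: [0, -64/3, -64, -64/3]
R3 ← R3 − (5)·R2: [0, 0, 0, 0]
R4 ← R4 + (4)·R2: [0, 0, 0, 0]
2 nonzero rows, so rank(BA) = 2.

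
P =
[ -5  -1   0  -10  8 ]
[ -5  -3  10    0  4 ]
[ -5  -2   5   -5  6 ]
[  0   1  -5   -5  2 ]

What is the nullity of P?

Row reduce to echelon form.
R2 ← R2 − R1: [0, -2, 10, 10, -4]
R3 ← R3 − R1: [0, -1, 5, 5, -2]
R3 ← R3 − (1/2)·R2: [0, 0, 0, 0, 0]
R4 ← R4 + (1/2)·R2: [0, 0, 0, 0, 0]
2 nonzero rows, so rank(P) = 2.
P has 5 columns; by rank–nullity, nullity = 5 − 2 = 3.

3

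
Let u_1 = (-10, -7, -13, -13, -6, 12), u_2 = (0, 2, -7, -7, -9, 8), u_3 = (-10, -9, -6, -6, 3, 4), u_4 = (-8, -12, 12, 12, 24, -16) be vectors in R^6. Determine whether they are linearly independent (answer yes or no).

no

Form the matrix with these vectors as rows and row reduce.
R3 ← R3 − R1: [0, -2, 7, 7, 9, -8]
R4 ← R4 − (4/5)·R1: [0, -32/5, 112/5, 112/5, 144/5, -128/5]
R3 ← R3 + R2: [0, 0, 0, 0, 0, 0]
R4 ← R4 + (16/5)·R2: [0, 0, 0, 0, 0, 0]
2 nonzero rows, so the 4 vectors span a space of dimension 2.
Since 2 < 4, the vectors are linearly dependent.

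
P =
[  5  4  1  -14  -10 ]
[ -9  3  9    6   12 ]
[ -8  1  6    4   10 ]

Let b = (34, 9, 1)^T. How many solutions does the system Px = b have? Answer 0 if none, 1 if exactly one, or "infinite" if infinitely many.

infinite

Row reduce the augmented matrix [P | b].
R2 ← R2 + (9/5)·R1: [0, 51/5, 54/5, -96/5, -6, 351/5]
R3 ← R3 + (8/5)·R1: [0, 37/5, 38/5, -92/5, -6, 277/5]
R3 ← R3 − (37/51)·R2: [0, 0, -4/17, -76/17, -28/17, 76/17]
The echelon form has 3 nonzero rows, and every pivot lies in the first 5 columns, so rank(P) = rank([P|b]) = 3.
The system is consistent.
rank = 3 < 5 unknowns, so there are infinitely many solutions.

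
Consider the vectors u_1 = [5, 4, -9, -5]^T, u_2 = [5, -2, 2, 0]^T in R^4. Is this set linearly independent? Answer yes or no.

Form the matrix with these vectors as rows and row reduce.
R2 ← R2 − R1: [0, -6, 11, 5]
2 nonzero rows, so the 2 vectors span a space of dimension 2.
Since 2 = 2, the vectors are linearly independent.

yes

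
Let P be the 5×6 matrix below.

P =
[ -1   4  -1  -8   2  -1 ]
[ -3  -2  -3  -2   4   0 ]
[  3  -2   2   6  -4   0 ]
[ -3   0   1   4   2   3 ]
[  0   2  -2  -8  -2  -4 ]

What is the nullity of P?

2

Row reduce to echelon form.
R2 ← R2 − (3)·R1: [0, -14, 0, 22, -2, 3]
R3 ← R3 + (3)·R1: [0, 10, -1, -18, 2, -3]
R4 ← R4 − (3)·R1: [0, -12, 4, 28, -4, 6]
R3 ← R3 + (5/7)·R2: [0, 0, -1, -16/7, 4/7, -6/7]
R4 ← R4 − (6/7)·R2: [0, 0, 4, 64/7, -16/7, 24/7]
R5 ← R5 + (1/7)·R2: [0, 0, -2, -34/7, -16/7, -25/7]
R4 ← R4 + (4)·R3: [0, 0, 0, 0, 0, 0]
R5 ← R5 − (2)·R3: [0, 0, 0, -2/7, -24/7, -13/7]
Swap R4 ↔ R5
4 nonzero rows, so rank(P) = 4.
P has 6 columns; by rank–nullity, nullity = 6 − 4 = 2.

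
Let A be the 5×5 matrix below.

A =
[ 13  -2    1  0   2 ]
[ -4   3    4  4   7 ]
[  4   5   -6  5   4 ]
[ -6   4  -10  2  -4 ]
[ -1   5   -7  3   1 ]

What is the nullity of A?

Row reduce to echelon form.
R2 ← R2 + (4/13)·R1: [0, 31/13, 56/13, 4, 99/13]
R3 ← R3 − (4/13)·R1: [0, 73/13, -82/13, 5, 44/13]
R4 ← R4 + (6/13)·R1: [0, 40/13, -124/13, 2, -40/13]
R5 ← R5 + (1/13)·R1: [0, 63/13, -90/13, 3, 15/13]
R3 ← R3 − (73/31)·R2: [0, 0, -510/31, -137/31, -451/31]
R4 ← R4 − (40/31)·R2: [0, 0, -468/31, -98/31, -400/31]
R5 ← R5 − (63/31)·R2: [0, 0, -486/31, -159/31, -444/31]
R4 ← R4 − (78/85)·R3: [0, 0, 0, 76/85, 38/85]
R5 ← R5 − (81/85)·R3: [0, 0, 0, -78/85, -39/85]
R5 ← R5 + (39/38)·R4: [0, 0, 0, 0, 0]
4 nonzero rows, so rank(A) = 4.
A has 5 columns; by rank–nullity, nullity = 5 − 4 = 1.

1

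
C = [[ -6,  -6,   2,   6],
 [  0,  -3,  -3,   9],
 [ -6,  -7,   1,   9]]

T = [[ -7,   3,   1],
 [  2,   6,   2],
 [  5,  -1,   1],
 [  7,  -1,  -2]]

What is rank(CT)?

First compute CT:
[[ 82, -62, -28],
 [ 42, -24, -27],
 [ 96, -70, -37]]
Now row reduce the product.
R2 ← R2 − (21/41)·R1: [0, 318/41, -519/41]
R3 ← R3 − (48/41)·R1: [0, 106/41, -173/41]
R3 ← R3 − (1/3)·R2: [0, 0, 0]
2 nonzero rows, so rank(CT) = 2.

2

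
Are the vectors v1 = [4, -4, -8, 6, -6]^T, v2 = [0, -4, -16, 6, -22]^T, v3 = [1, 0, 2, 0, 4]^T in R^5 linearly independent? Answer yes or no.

no

Form the matrix with these vectors as rows and row reduce.
R3 ← R3 − (1/4)·R1: [0, 1, 4, -3/2, 11/2]
R3 ← R3 + (1/4)·R2: [0, 0, 0, 0, 0]
2 nonzero rows, so the 3 vectors span a space of dimension 2.
Since 2 < 3, the vectors are linearly dependent.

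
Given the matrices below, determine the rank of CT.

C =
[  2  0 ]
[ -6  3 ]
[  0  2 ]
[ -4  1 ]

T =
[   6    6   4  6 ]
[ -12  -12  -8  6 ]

2

First compute CT:
[[ 12,  12,   8,  12],
 [-72, -72, -48, -18],
 [-24, -24, -16,  12],
 [-36, -36, -24, -18]]
Now row reduce the product.
R2 ← R2 + (6)·R1: [0, 0, 0, 54]
R3 ← R3 + (2)·R1: [0, 0, 0, 36]
R4 ← R4 + (3)·R1: [0, 0, 0, 18]
R3 ← R3 − (2/3)·R2: [0, 0, 0, 0]
R4 ← R4 − (1/3)·R2: [0, 0, 0, 0]
2 nonzero rows, so rank(CT) = 2.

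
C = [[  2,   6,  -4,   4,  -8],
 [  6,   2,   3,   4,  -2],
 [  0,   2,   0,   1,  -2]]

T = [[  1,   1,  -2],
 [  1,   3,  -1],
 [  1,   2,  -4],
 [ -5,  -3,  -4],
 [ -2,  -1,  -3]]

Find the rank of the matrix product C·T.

First compute CT:
[[  0,   8,  14],
 [ -5,   8, -36],
 [  1,   5,   0]]
Now row reduce the product.
Swap R1 ↔ R2
R3 ← R3 + (1/5)·R1: [0, 33/5, -36/5]
R3 ← R3 − (33/40)·R2: [0, 0, -75/4]
3 nonzero rows, so rank(CT) = 3.

3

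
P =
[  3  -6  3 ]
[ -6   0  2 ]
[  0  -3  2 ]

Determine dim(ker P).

Row reduce to echelon form.
R2 ← R2 + (2)·R1: [0, -12, 8]
R3 ← R3 − (1/4)·R2: [0, 0, 0]
2 nonzero rows, so rank(P) = 2.
P has 3 columns; by rank–nullity, nullity = 3 − 2 = 1.

1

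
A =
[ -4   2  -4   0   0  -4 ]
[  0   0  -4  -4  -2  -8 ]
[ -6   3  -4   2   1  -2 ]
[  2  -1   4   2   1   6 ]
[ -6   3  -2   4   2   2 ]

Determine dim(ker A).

Row reduce to echelon form.
R3 ← R3 − (3/2)·R1: [0, 0, 2, 2, 1, 4]
R4 ← R4 + (1/2)·R1: [0, 0, 2, 2, 1, 4]
R5 ← R5 − (3/2)·R1: [0, 0, 4, 4, 2, 8]
R3 ← R3 + (1/2)·R2: [0, 0, 0, 0, 0, 0]
R4 ← R4 + (1/2)·R2: [0, 0, 0, 0, 0, 0]
R5 ← R5 + R2: [0, 0, 0, 0, 0, 0]
2 nonzero rows, so rank(A) = 2.
A has 6 columns; by rank–nullity, nullity = 6 − 2 = 4.

4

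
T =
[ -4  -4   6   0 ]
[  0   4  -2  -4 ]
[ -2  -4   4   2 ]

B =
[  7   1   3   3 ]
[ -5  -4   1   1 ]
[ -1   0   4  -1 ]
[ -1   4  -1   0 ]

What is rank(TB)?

2

First compute TB:
[[-14,  12,   8, -22],
 [-14, -32,   0,   6],
 [  0,  22,   4, -14]]
Now row reduce the product.
R2 ← R2 − R1: [0, -44, -8, 28]
R3 ← R3 + (1/2)·R2: [0, 0, 0, 0]
2 nonzero rows, so rank(TB) = 2.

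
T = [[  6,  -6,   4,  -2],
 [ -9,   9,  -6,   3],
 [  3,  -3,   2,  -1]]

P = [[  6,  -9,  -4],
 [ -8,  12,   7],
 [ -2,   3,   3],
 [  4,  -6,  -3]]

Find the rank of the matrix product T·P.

1

First compute TP:
[[ 68, -102, -48],
 [-102, 153,  72],
 [ 34, -51, -24]]
Now row reduce the product.
R2 ← R2 + (3/2)·R1: [0, 0, 0]
R3 ← R3 − (1/2)·R1: [0, 0, 0]
1 nonzero row, so rank(TP) = 1.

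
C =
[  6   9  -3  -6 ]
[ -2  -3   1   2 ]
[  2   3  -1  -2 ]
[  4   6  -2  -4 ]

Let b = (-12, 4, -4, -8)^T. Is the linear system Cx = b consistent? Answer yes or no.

yes

Row reduce the augmented matrix [C | b].
R2 ← R2 + (1/3)·R1: [0, 0, 0, 0, 0]
R3 ← R3 − (1/3)·R1: [0, 0, 0, 0, 0]
R4 ← R4 − (2/3)·R1: [0, 0, 0, 0, 0]
The echelon form has 1 nonzero rows, and every pivot lies in the first 4 columns, so rank(C) = rank([C|b]) = 1.
The system is consistent.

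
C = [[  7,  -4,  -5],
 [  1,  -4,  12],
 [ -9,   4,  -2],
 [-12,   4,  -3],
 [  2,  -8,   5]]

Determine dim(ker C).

Row reduce to echelon form.
R2 ← R2 − (1/7)·R1: [0, -24/7, 89/7]
R3 ← R3 + (9/7)·R1: [0, -8/7, -59/7]
R4 ← R4 + (12/7)·R1: [0, -20/7, -81/7]
R5 ← R5 − (2/7)·R1: [0, -48/7, 45/7]
R3 ← R3 − (1/3)·R2: [0, 0, -38/3]
R4 ← R4 − (5/6)·R2: [0, 0, -133/6]
R5 ← R5 − (2)·R2: [0, 0, -19]
R4 ← R4 − (7/4)·R3: [0, 0, 0]
R5 ← R5 − (3/2)·R3: [0, 0, 0]
3 nonzero rows, so rank(C) = 3.
C has 3 columns; by rank–nullity, nullity = 3 − 3 = 0.

0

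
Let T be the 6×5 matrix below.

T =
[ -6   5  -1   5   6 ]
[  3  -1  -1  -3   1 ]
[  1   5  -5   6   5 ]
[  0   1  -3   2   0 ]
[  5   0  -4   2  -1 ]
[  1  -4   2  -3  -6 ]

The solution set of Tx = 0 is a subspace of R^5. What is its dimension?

0

Row reduce to echelon form.
R2 ← R2 + (1/2)·R1: [0, 3/2, -3/2, -1/2, 4]
R3 ← R3 + (1/6)·R1: [0, 35/6, -31/6, 41/6, 6]
R5 ← R5 + (5/6)·R1: [0, 25/6, -29/6, 37/6, 4]
R6 ← R6 + (1/6)·R1: [0, -19/6, 11/6, -13/6, -5]
R3 ← R3 − (35/9)·R2: [0, 0, 2/3, 79/9, -86/9]
R4 ← R4 − (2/3)·R2: [0, 0, -2, 7/3, -8/3]
R5 ← R5 − (25/9)·R2: [0, 0, -2/3, 68/9, -64/9]
R6 ← R6 + (19/9)·R2: [0, 0, -4/3, -29/9, 31/9]
R4 ← R4 + (3)·R3: [0, 0, 0, 86/3, -94/3]
R5 ← R5 + R3: [0, 0, 0, 49/3, -50/3]
R6 ← R6 + (2)·R3: [0, 0, 0, 43/3, -47/3]
R5 ← R5 − (49/86)·R4: [0, 0, 0, 0, 51/43]
R6 ← R6 − (1/2)·R4: [0, 0, 0, 0, 0]
5 nonzero rows, so rank(T) = 5.
T has 5 columns; by rank–nullity, nullity = 5 − 5 = 0.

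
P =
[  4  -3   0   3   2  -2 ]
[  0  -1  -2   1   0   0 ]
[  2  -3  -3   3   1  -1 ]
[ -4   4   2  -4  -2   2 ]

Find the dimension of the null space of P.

4

Row reduce to echelon form.
R3 ← R3 − (1/2)·R1: [0, -3/2, -3, 3/2, 0, 0]
R4 ← R4 + R1: [0, 1, 2, -1, 0, 0]
R3 ← R3 − (3/2)·R2: [0, 0, 0, 0, 0, 0]
R4 ← R4 + R2: [0, 0, 0, 0, 0, 0]
2 nonzero rows, so rank(P) = 2.
P has 6 columns; by rank–nullity, nullity = 6 − 2 = 4.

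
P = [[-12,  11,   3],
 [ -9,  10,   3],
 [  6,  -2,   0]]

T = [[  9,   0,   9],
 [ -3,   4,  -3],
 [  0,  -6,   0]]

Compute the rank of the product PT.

First compute PT:
[[-141,  26, -141],
 [-111,  22, -111],
 [ 60,  -8,  60]]
Now row reduce the product.
R2 ← R2 − (37/47)·R1: [0, 72/47, 0]
R3 ← R3 + (20/47)·R1: [0, 144/47, 0]
R3 ← R3 − (2)·R2: [0, 0, 0]
2 nonzero rows, so rank(PT) = 2.

2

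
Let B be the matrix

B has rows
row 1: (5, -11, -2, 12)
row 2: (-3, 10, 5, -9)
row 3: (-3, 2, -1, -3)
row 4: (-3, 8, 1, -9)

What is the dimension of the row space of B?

3

Row reduce to echelon form.
R2 ← R2 + (3/5)·R1: [0, 17/5, 19/5, -9/5]
R3 ← R3 + (3/5)·R1: [0, -23/5, -11/5, 21/5]
R4 ← R4 + (3/5)·R1: [0, 7/5, -1/5, -9/5]
R3 ← R3 + (23/17)·R2: [0, 0, 50/17, 30/17]
R4 ← R4 − (7/17)·R2: [0, 0, -30/17, -18/17]
R4 ← R4 + (3/5)·R3: [0, 0, 0, 0]
Echelon form has 3 nonzero rows, so rank(B) = 3.
The row space has dimension equal to the rank: 3.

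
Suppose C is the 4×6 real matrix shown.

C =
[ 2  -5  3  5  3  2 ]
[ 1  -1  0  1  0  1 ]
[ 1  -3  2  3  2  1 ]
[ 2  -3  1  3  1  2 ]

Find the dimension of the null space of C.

4

Row reduce to echelon form.
R2 ← R2 − (1/2)·R1: [0, 3/2, -3/2, -3/2, -3/2, 0]
R3 ← R3 − (1/2)·R1: [0, -1/2, 1/2, 1/2, 1/2, 0]
R4 ← R4 − R1: [0, 2, -2, -2, -2, 0]
R3 ← R3 + (1/3)·R2: [0, 0, 0, 0, 0, 0]
R4 ← R4 − (4/3)·R2: [0, 0, 0, 0, 0, 0]
2 nonzero rows, so rank(C) = 2.
C has 6 columns; by rank–nullity, nullity = 6 − 2 = 4.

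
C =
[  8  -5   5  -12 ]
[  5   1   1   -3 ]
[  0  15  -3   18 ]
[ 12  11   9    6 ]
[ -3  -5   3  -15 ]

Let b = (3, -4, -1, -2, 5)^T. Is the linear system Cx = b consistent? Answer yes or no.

no

Row reduce the augmented matrix [C | b].
R2 ← R2 − (5/8)·R1: [0, 33/8, -17/8, 9/2, -47/8]
R4 ← R4 − (3/2)·R1: [0, 37/2, 3/2, 24, -13/2]
R5 ← R5 + (3/8)·R1: [0, -55/8, 39/8, -39/2, 49/8]
R3 ← R3 − (40/11)·R2: [0, 0, 52/11, 18/11, 224/11]
R4 ← R4 − (148/33)·R2: [0, 0, 364/33, 42/11, 655/33]
R5 ← R5 + (5/3)·R2: [0, 0, 4/3, -12, -11/3]
R4 ← R4 − (7/3)·R3: [0, 0, 0, 0, -83/3]
R5 ← R5 − (11/39)·R3: [0, 0, 0, -162/13, -367/39]
Swap R4 ↔ R5
The echelon form has 5 nonzero rows; the last pivot sits in the augmented column, so rank(C) = 4 but rank([C|b]) = 5.
Since the ranks differ, the system is inconsistent.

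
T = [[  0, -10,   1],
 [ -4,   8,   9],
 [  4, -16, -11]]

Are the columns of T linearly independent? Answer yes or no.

yes

Row reduce T to echelon form.
Swap R1 ↔ R2
R3 ← R3 + R1: [0, -8, -2]
R3 ← R3 − (4/5)·R2: [0, 0, -14/5]
3 pivots among 3 columns.
Every column is a pivot column, so the columns are linearly independent.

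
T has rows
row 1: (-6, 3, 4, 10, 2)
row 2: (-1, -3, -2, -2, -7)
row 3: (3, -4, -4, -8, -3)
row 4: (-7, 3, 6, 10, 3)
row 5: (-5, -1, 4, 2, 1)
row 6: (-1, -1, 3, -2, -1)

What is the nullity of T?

Row reduce to echelon form.
R2 ← R2 − (1/6)·R1: [0, -7/2, -8/3, -11/3, -22/3]
R3 ← R3 + (1/2)·R1: [0, -5/2, -2, -3, -2]
R4 ← R4 − (7/6)·R1: [0, -1/2, 4/3, -5/3, 2/3]
R5 ← R5 − (5/6)·R1: [0, -7/2, 2/3, -19/3, -2/3]
R6 ← R6 − (1/6)·R1: [0, -3/2, 7/3, -11/3, -4/3]
R3 ← R3 − (5/7)·R2: [0, 0, -2/21, -8/21, 68/21]
R4 ← R4 − (1/7)·R2: [0, 0, 12/7, -8/7, 12/7]
R5 ← R5 − R2: [0, 0, 10/3, -8/3, 20/3]
R6 ← R6 − (3/7)·R2: [0, 0, 73/21, -44/21, 38/21]
R4 ← R4 + (18)·R3: [0, 0, 0, -8, 60]
R5 ← R5 + (35)·R3: [0, 0, 0, -16, 120]
R6 ← R6 + (73/2)·R3: [0, 0, 0, -16, 120]
R5 ← R5 − (2)·R4: [0, 0, 0, 0, 0]
R6 ← R6 − (2)·R4: [0, 0, 0, 0, 0]
4 nonzero rows, so rank(T) = 4.
T has 5 columns; by rank–nullity, nullity = 5 − 4 = 1.

1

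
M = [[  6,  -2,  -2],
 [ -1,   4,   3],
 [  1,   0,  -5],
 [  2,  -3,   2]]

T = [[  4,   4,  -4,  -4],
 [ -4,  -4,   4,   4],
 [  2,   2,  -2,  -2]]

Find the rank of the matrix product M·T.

First compute MT:
[[ 28,  28, -28, -28],
 [-14, -14,  14,  14],
 [ -6,  -6,   6,   6],
 [ 24,  24, -24, -24]]
Now row reduce the product.
R2 ← R2 + (1/2)·R1: [0, 0, 0, 0]
R3 ← R3 + (3/14)·R1: [0, 0, 0, 0]
R4 ← R4 − (6/7)·R1: [0, 0, 0, 0]
1 nonzero row, so rank(MT) = 1.

1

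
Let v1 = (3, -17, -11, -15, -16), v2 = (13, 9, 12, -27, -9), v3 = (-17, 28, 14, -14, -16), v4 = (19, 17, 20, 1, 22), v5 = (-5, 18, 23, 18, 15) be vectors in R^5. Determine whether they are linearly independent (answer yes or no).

Form the matrix with these vectors as rows and row reduce.
R2 ← R2 − (13/3)·R1: [0, 248/3, 179/3, 38, 181/3]
R3 ← R3 + (17/3)·R1: [0, -205/3, -145/3, -99, -320/3]
R4 ← R4 − (19/3)·R1: [0, 374/3, 269/3, 96, 370/3]
R5 ← R5 + (5/3)·R1: [0, -31/3, 14/3, -7, -35/3]
R3 ← R3 + (205/248)·R2: [0, 0, 245/248, -8381/124, -14085/248]
R4 ← R4 − (187/124)·R2: [0, 0, -39/124, 2399/62, 4011/124]
R5 ← R5 + (1/8)·R2: [0, 0, 97/8, -9/4, -33/8]
R4 ← R4 + (78/245)·R3: [0, 0, 0, 4208/245, 699/49]
R5 ← R5 − (3007/245)·R3: [0, 0, 0, 202688/245, 33954/49]
R5 ← R5 − (12668/263)·R4: [0, 0, 0, 0, 1530/263]
5 nonzero rows, so the 5 vectors span a space of dimension 5.
Since 5 = 5, the vectors are linearly independent.

yes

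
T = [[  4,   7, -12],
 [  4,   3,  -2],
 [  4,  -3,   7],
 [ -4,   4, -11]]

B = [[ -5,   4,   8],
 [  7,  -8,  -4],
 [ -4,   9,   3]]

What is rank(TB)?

First compute TB:
[[ 77, -148, -32],
 [  9, -26,  14],
 [-69, 103,  65],
 [ 92, -147, -81]]
Now row reduce the product.
R2 ← R2 − (9/77)·R1: [0, -670/77, 1366/77]
R3 ← R3 + (69/77)·R1: [0, -2281/77, 2797/77]
R4 ← R4 − (92/77)·R1: [0, 2297/77, -3293/77]
R3 ← R3 − (2281/670)·R2: [0, 0, -8064/335]
R4 ← R4 + (2297/670)·R2: [0, 0, 6048/335]
R4 ← R4 + (3/4)·R3: [0, 0, 0]
3 nonzero rows, so rank(TB) = 3.

3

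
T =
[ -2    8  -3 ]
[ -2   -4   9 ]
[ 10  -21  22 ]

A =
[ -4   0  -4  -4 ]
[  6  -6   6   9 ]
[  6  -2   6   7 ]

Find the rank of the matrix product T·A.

First compute TA:
[[ 38, -42,  38,  59],
 [ 38,   6,  38,  35],
 [-34,  82, -34, -75]]
Now row reduce the product.
R2 ← R2 − R1: [0, 48, 0, -24]
R3 ← R3 + (17/19)·R1: [0, 844/19, 0, -422/19]
R3 ← R3 − (211/228)·R2: [0, 0, 0, 0]
2 nonzero rows, so rank(TA) = 2.

2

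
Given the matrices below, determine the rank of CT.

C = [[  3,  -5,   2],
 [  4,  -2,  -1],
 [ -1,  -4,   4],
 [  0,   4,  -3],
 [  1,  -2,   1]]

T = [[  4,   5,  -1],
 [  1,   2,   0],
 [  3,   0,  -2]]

First compute CT:
[[ 13,   5,  -7],
 [ 11,  16,  -2],
 [  4, -13,  -7],
 [ -5,   8,   6],
 [  5,   1,  -3]]
Now row reduce the product.
R2 ← R2 − (11/13)·R1: [0, 153/13, 51/13]
R3 ← R3 − (4/13)·R1: [0, -189/13, -63/13]
R4 ← R4 + (5/13)·R1: [0, 129/13, 43/13]
R5 ← R5 − (5/13)·R1: [0, -12/13, -4/13]
R3 ← R3 + (21/17)·R2: [0, 0, 0]
R4 ← R4 − (43/51)·R2: [0, 0, 0]
R5 ← R5 + (4/51)·R2: [0, 0, 0]
2 nonzero rows, so rank(CT) = 2.

2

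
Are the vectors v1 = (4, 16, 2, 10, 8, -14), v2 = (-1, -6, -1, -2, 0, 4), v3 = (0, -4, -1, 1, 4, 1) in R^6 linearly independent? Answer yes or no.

Form the matrix with these vectors as rows and row reduce.
R2 ← R2 + (1/4)·R1: [0, -2, -1/2, 1/2, 2, 1/2]
R3 ← R3 − (2)·R2: [0, 0, 0, 0, 0, 0]
2 nonzero rows, so the 3 vectors span a space of dimension 2.
Since 2 < 3, the vectors are linearly dependent.

no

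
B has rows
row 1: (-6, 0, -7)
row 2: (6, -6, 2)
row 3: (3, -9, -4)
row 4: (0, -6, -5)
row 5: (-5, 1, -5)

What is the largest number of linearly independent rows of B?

Row reduce to echelon form.
R2 ← R2 + R1: [0, -6, -5]
R3 ← R3 + (1/2)·R1: [0, -9, -15/2]
R5 ← R5 − (5/6)·R1: [0, 1, 5/6]
R3 ← R3 − (3/2)·R2: [0, 0, 0]
R4 ← R4 − R2: [0, 0, 0]
R5 ← R5 + (1/6)·R2: [0, 0, 0]
Echelon form has 2 nonzero rows, so rank(B) = 2.
The rank gives the maximum number of linearly independent rows: 2.

2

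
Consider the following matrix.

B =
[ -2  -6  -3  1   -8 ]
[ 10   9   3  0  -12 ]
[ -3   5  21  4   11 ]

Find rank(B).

Row reduce to echelon form.
R2 ← R2 + (5)·R1: [0, -21, -12, 5, -52]
R3 ← R3 − (3/2)·R1: [0, 14, 51/2, 5/2, 23]
R3 ← R3 + (2/3)·R2: [0, 0, 35/2, 35/6, -35/3]
Echelon form has 3 nonzero rows, so rank(B) = 3.

3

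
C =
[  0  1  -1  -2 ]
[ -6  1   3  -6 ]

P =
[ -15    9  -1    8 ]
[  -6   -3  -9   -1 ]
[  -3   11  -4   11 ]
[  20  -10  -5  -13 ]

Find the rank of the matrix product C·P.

First compute CP:
[[-43,   6,   5,  14],
 [-45,  36,  15,  62]]
Now row reduce the product.
R2 ← R2 − (45/43)·R1: [0, 1278/43, 420/43, 2036/43]
2 nonzero rows, so rank(CP) = 2.

2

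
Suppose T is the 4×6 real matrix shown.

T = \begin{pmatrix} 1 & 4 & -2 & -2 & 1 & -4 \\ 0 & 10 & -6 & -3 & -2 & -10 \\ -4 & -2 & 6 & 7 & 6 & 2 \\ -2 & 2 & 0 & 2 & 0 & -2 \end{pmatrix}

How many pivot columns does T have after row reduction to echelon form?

Row reduce to echelon form.
R3 ← R3 + (4)·R1: [0, 14, -2, -1, 10, -14]
R4 ← R4 + (2)·R1: [0, 10, -4, -2, 2, -10]
R3 ← R3 − (7/5)·R2: [0, 0, 32/5, 16/5, 64/5, 0]
R4 ← R4 − R2: [0, 0, 2, 1, 4, 0]
R4 ← R4 − (5/16)·R3: [0, 0, 0, 0, 0, 0]
Echelon form has 3 nonzero rows, so rank(T) = 3.
Each nonzero row contributes one pivot column: 3 pivot columns.

3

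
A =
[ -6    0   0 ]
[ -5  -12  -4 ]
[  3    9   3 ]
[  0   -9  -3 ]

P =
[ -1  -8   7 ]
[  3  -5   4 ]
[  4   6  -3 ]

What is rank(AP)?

2

First compute AP:
[[  6,  48, -42],
 [-47,  76, -71],
 [ 36, -51,  48],
 [-39,  27, -27]]
Now row reduce the product.
R2 ← R2 + (47/6)·R1: [0, 452, -400]
R3 ← R3 − (6)·R1: [0, -339, 300]
R4 ← R4 + (13/2)·R1: [0, 339, -300]
R3 ← R3 + (3/4)·R2: [0, 0, 0]
R4 ← R4 − (3/4)·R2: [0, 0, 0]
2 nonzero rows, so rank(AP) = 2.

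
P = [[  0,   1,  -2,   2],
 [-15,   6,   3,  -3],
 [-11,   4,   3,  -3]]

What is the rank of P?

Row reduce to echelon form.
Swap R1 ↔ R2
R3 ← R3 − (11/15)·R1: [0, -2/5, 4/5, -4/5]
R3 ← R3 + (2/5)·R2: [0, 0, 0, 0]
Echelon form has 2 nonzero rows, so rank(P) = 2.

2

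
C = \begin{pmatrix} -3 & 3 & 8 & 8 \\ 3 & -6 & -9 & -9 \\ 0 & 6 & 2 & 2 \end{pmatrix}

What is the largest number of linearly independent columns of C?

2

Row reduce to echelon form.
R2 ← R2 + R1: [0, -3, -1, -1]
R3 ← R3 + (2)·R2: [0, 0, 0, 0]
Echelon form has 2 nonzero rows, so rank(C) = 2.
The rank gives the maximum number of linearly independent columns: 2.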